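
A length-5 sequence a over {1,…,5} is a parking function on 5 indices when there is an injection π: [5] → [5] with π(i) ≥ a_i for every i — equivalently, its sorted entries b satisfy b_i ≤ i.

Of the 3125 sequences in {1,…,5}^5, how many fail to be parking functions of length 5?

Count = (5+1−5)·(5+1)^{5−1} = 1×1296 = 1296
Example (5,2,3,5,3) → sorted (2,3,3,5,5): b_1=2>1, not a PF.
5^5 − 1296 = 3125 − 1296 = 1829

1829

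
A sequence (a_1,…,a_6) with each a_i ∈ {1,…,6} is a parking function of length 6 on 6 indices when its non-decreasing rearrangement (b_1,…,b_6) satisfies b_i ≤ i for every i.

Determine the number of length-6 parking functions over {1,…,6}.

Count = (6−6+1)·(6+1)^(6−1) = 1 · 16807 = 16807 (Pollak)
Example (1,2,1,1,2,1) → sorted (1,1,1,1,2,2): b_i ≤ i ∀i, a PF.

16807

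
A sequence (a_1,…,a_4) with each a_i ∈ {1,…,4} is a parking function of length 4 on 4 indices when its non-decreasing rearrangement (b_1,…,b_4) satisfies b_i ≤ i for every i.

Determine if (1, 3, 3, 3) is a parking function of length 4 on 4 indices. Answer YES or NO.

NO

Order a: b = (1, 3, 3, 3).
  b_1=1 ≤ 1
  b_2=3 > 2
  fails at i=2 ⇒ NO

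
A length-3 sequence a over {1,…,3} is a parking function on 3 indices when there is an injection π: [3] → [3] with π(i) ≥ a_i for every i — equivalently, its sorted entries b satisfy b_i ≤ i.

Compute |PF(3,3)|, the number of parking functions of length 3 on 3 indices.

#PF = (3+1−3)·(3+1)^{3−1} = 1·16 = 16 (Konheim–Weiss)
Check (2,2,1) → sorted (1,2,2): b_i ≤ i ∀i, a PF.

16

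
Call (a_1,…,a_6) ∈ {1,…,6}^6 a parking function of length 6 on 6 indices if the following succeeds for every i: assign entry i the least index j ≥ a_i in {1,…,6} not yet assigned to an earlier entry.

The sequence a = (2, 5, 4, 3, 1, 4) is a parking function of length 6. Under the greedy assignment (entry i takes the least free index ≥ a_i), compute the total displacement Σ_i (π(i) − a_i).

Σπ = 6·7/2 = 21 (π permutes [6]); Σa = 2+5+4+3+1+4 = 19; disp = 21−19 = 2.

2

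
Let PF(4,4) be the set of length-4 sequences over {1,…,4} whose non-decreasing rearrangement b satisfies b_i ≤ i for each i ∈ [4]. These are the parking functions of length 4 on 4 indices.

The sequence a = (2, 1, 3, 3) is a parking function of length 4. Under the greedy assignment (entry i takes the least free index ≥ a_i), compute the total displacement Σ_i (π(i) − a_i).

Σπ(i) = 1+…+4 = 10; Σa = 2+1+3+3 = 9; disp = 10−9 = 1.

1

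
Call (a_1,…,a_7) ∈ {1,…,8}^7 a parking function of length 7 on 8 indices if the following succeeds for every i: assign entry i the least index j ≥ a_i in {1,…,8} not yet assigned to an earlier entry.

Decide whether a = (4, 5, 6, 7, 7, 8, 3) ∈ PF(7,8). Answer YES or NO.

NO

Rearranged: b = (3, 4, 5, 6, 7, 7, 8).
  b_1=3 > 2
  fails at i=1 ⇒ NO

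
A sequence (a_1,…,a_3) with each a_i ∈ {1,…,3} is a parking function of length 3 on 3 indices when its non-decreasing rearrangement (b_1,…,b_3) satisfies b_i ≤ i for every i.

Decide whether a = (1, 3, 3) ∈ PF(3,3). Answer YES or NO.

NO

Rearranged: b = (1, 3, 3).
  b_1=1 ≤ 1
  b_2=3 > 2
  fails at i=2 ⇒ NO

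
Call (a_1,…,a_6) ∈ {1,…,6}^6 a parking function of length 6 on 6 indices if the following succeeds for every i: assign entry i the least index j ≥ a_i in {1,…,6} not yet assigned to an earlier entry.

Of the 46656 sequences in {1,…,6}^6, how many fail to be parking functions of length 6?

29849

|PF(6,6)| = (6−6+1)·(6+1)^(6−1) = 1×16807 = 16807 [KW]
Check (4,3,3,6,6,3) → sorted (3,3,3,4,6,6): b_1=3>1, not a PF.
So 46656 − 16807 = 29849 fail.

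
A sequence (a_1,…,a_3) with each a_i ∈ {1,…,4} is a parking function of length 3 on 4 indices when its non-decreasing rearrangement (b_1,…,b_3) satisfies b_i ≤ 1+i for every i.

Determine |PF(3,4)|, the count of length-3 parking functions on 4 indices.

50

|PF(3,4)| = (4+1−3)·(4+1)^{3−1} = 2 · 25 = 50
Example (3,3,1) → sorted (1,3,3): b_i ≤ 1+i ∀i, a PF.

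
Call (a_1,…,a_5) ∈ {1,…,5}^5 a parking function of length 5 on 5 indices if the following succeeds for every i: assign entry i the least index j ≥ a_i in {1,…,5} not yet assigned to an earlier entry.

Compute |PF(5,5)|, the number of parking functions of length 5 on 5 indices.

1296

|PF(5,5)| = (5−5+1)·(5+1)^(5−1) = 1 · 1296 = 1296 (Konheim–Weiss)
Example (4,5,1,2,1) → sorted (1,1,2,4,5): b_i ≤ i ∀i, a PF.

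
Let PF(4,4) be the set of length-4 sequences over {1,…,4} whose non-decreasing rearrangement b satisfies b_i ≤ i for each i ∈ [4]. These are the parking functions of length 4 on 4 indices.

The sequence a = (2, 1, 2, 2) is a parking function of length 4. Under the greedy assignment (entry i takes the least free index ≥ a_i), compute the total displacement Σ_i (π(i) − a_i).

3

Σπ = 4·5/2 = 10 (π permutes [4]); Σa = 2+1+2+2 = 7; disp = 10−7 = 3.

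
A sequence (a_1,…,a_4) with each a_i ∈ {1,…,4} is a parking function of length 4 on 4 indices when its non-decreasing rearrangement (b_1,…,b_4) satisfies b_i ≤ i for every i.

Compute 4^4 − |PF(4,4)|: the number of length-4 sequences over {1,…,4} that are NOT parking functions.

131

|PF(4,4)| = (4−4+1)·(4+1)^(4−1) = 1 · 125 = 125 (Pollak)
Example (3,4,3,2) → sorted (2,3,3,4): b_1=2>1, not a PF.
So 256 − 125 = 131 fail.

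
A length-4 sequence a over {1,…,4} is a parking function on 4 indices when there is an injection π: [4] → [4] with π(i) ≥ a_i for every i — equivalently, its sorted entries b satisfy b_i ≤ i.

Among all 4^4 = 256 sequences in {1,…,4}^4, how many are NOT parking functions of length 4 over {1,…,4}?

Count = (4−4+1)·(4+1)^(4−1) = 1 · 125 = 125 (Konheim–Weiss)
Example (3,4,3,3) → sorted (3,3,3,4): b_1=3>1, not a PF.
Total 256; non-PF = 256−125 = 131

131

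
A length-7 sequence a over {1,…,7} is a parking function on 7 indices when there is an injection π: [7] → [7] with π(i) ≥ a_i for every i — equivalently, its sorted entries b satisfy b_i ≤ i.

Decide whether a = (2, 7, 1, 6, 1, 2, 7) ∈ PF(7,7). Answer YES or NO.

Order a: b = (1, 1, 2, 2, 6, 7, 7).
  b_1=1 ≤ 1
  b_2=1 ≤ 2
  b_3=2 ≤ 3
  b_4=2 ≤ 4
  b_5=6 > 5
  fails at i=5 ⇒ NO

NO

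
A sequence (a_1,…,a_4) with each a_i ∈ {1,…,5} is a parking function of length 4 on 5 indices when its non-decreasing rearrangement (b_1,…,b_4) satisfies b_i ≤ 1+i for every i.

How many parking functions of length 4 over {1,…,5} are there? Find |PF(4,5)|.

432

Count = (5−4+1)·(5+1)^(4−1) = 2·216 = 432 (Konheim–Weiss)
E.g. (2,3,3,3) → sorted (2,3,3,3): b_i ≤ 1+i ∀i, a PF.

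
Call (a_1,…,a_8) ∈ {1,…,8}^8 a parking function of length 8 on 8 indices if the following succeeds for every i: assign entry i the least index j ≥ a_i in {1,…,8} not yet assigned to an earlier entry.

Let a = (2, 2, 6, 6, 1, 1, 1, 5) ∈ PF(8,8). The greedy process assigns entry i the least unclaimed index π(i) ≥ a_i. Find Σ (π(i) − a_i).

Σπ(i) = 1+…+8 = 36; Σa = 2+2+6+6+1+1+1+5 = 24; disp = 36−24 = 12.

12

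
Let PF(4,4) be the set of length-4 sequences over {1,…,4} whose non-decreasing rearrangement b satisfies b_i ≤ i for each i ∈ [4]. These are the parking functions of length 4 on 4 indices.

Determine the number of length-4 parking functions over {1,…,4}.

125

Count = 1·5^3 = 1×125 = 125 [KW]
One tuple (1,2,1,1) → sorted (1,1,1,2): b_i ≤ i ∀i, a PF.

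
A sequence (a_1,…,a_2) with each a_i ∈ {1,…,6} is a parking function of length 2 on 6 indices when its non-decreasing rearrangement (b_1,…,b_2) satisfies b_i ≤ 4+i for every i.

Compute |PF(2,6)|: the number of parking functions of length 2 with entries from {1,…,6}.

|PF| = (6−2+1)·(6+1)^(2−1) = 5·7 = 35 (Pollak)
Example (6,2) → sorted (2,6): b_i ≤ 4+i ∀i, a PF.

35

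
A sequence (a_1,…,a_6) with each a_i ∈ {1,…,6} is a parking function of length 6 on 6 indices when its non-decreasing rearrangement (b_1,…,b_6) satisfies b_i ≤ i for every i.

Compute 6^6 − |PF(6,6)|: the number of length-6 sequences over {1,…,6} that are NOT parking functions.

#PF = (6+1−6)·(6+1)^{6−1} = 1×16807 = 16807 (Konheim–Weiss)
Check (1,6,2,6,4,6) → sorted (1,2,4,6,6,6): b_3=4>3, not a PF.
So 46656 − 16807 = 29849 fail.

29849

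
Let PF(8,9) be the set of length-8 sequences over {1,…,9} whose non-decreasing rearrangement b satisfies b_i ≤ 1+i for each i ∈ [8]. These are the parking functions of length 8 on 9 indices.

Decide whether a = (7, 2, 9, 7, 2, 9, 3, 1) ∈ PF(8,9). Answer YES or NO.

NO

Rearranged: b = (1, 2, 2, 3, 7, 7, 9, 9).
  b_1=1 ≤ 2
  b_2=2 ≤ 3
  b_3=2 ≤ 4
  b_4=3 ≤ 5
  b_5=7 > 6
  fails at i=5 ⇒ NO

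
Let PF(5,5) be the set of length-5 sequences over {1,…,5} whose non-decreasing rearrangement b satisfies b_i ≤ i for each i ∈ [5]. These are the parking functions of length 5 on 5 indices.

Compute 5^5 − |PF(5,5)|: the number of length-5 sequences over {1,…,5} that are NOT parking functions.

|PF| = (6−5)·6^(5−1) = 1×1296 = 1296 [KW]
Example (3,3,3,3,3) → sorted (3,3,3,3,3): b_1=3>1, not a PF.
So 3125 − 1296 = 1829 fail.

1829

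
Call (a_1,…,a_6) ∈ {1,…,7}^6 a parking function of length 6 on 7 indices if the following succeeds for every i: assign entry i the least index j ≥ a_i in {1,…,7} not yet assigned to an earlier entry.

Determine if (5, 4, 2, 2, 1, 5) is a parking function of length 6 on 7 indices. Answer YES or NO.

Sorted: b = (1, 2, 2, 4, 5, 5).
  b_1=1 ≤ 2
  b_2=2 ≤ 3
  b_3=2 ≤ 4
  b_4=4 ≤ 5
  b_5=5 ≤ 6
  b_6=5 ≤ 7
All bounds hold ⇒ YES

YES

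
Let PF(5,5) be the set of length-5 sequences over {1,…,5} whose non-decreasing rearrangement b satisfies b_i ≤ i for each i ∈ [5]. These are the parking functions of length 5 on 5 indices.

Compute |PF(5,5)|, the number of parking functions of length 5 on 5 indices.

1296

#PF = (6−5)·6^(5−1) = 1×1296 = 1296 (Konheim–Weiss)
Check (2,1,2,2,2) → sorted (1,2,2,2,2): b_i ≤ i ∀i, a PF.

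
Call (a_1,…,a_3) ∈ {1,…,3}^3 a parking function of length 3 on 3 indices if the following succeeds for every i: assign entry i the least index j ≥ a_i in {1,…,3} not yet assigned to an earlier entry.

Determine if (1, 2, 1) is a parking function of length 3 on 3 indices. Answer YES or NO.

YES

Order a: b = (1, 1, 2).
  b_1=1 ≤ 1
  b_2=1 ≤ 2
  b_3=2 ≤ 3
All bounds hold ⇒ YES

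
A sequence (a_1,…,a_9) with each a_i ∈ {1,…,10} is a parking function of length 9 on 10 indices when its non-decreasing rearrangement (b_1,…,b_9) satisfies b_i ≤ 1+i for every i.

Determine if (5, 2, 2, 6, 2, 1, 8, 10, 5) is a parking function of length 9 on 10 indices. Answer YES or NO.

Sorted: b = (1, 2, 2, 2, 5, 5, 6, 8, 10).
  b_1=1 ≤ 2
  b_2=2 ≤ 3
  b_3=2 ≤ 4
  b_4=2 ≤ 5
  b_5=5 ≤ 6
  b_6=5 ≤ 7
  b_7=6 ≤ 8
  b_8=8 ≤ 9
  b_9=10 ≤ 10
All bounds hold ⇒ YES

YES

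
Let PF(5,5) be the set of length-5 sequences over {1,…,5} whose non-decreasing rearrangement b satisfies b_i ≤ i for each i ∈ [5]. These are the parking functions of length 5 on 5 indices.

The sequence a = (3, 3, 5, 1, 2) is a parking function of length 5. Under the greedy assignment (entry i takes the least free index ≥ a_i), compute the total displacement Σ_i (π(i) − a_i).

Σπ = 15 ({1..5} each once); Σa = 3+3+5+1+2 = 14; disp = 15−14 = 1.

1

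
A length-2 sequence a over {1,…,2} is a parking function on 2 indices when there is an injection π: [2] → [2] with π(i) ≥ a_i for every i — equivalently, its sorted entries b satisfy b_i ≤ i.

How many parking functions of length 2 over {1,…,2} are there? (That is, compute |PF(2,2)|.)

|PF| = (3−2)·3^(2−1) = 1 · 3 = 3
Check (2,1) → sorted (1,2): b_i ≤ i ∀i, a PF.

3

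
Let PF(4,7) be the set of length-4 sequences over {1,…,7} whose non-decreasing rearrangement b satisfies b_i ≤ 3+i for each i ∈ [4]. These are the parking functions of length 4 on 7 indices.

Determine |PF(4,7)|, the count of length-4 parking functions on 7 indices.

|PF(4,7)| = (7−4+1)·(7+1)^(4−1) = 4×512 = 2048
One tuple (6,6,3,2) → sorted (2,3,6,6): b_i ≤ 3+i ∀i, a PF.

2048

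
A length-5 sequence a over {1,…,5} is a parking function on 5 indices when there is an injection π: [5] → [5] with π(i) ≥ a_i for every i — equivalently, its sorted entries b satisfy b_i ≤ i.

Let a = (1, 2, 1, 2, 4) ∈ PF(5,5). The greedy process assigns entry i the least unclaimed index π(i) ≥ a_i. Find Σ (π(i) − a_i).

Σπ(i) = 1+…+5 = 15; Σa = 1+2+1+2+4 = 10; disp = 15−10 = 5.

5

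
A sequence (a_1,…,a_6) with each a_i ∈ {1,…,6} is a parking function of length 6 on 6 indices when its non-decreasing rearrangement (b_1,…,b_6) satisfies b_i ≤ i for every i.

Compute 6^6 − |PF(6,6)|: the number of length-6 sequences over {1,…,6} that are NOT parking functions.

29849

|PF| = (6+1−6)·(6+1)^{6−1} = 1 · 16807 = 16807
E.g. (1,6,4,6,5,5) → sorted (1,4,5,5,6,6): b_2=4>2, not a PF.
So 46656 − 16807 = 29849 fail.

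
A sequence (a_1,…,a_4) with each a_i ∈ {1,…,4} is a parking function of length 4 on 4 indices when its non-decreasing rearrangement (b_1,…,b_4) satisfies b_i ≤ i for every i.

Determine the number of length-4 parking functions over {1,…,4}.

125

|PF| = (4−4+1)·(4+1)^(4−1) = 1·125 = 125 (Konheim–Weiss)
Check (2,3,2,1) → sorted (1,2,2,3): b_i ≤ i ∀i, a PF.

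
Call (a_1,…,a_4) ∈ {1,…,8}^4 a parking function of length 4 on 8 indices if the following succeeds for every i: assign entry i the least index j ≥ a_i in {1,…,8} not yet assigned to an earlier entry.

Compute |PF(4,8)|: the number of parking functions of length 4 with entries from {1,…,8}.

|PF(4,8)| = (8+1−4)·(8+1)^{4−1} = 5×729 = 3645 (Pollak)
Check (8,4,5,4) → sorted (4,4,5,8): b_i ≤ 4+i ∀i, a PF.

3645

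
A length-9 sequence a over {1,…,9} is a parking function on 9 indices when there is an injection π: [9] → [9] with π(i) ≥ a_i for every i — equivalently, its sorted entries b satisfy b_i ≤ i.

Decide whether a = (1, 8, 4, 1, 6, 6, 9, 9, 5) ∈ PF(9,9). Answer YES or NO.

Order a: b = (1, 1, 4, 5, 6, 6, 8, 9, 9).
  b_1=1 ≤ 1
  b_2=1 ≤ 2
  b_3=4 > 3
  fails at i=3 ⇒ NO

NO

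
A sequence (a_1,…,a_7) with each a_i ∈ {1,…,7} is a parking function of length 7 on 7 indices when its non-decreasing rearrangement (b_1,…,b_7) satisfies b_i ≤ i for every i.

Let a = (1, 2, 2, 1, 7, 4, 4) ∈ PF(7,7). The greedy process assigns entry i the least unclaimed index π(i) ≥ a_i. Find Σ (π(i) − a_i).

Σπ = 7·8/2 = 28 (π permutes [7]); Σa = 1+2+2+1+7+4+4 = 21; disp = 28−21 = 7.

7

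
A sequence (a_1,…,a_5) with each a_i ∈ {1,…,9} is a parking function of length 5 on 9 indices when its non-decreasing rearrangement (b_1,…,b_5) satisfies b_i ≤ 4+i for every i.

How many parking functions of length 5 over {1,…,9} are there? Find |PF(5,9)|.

50000

|PF| = (9+1−5)·(9+1)^{5−1} = 5 · 10000 = 50000 (Konheim–Weiss)
Example (9,8,5,7,5) → sorted (5,5,7,8,9): b_i ≤ 4+i ∀i, a PF.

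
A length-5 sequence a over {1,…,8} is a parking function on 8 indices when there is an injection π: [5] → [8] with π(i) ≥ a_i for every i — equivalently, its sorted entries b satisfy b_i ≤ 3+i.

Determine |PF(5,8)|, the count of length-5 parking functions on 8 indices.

|PF| = 4·9^4 = 4·6561 = 26244 (Konheim–Weiss)
One tuple (2,3,3,5,1) → sorted (1,2,3,3,5): b_i ≤ 3+i ∀i, a PF.

26244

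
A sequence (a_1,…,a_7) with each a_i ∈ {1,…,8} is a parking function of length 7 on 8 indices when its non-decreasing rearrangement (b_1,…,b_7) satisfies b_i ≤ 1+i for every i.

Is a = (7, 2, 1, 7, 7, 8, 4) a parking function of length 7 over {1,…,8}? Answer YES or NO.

NO

Sorted: b = (1, 2, 4, 7, 7, 7, 8).
  b_1=1 ≤ 2
  b_2=2 ≤ 3
  b_3=4 ≤ 4
  b_4=7 > 5
  fails at i=4 ⇒ NO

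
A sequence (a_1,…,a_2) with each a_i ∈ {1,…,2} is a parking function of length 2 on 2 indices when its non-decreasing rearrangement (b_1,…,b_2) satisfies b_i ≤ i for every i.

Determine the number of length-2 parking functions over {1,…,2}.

3

|PF(2,2)| = (2−2+1)·(2+1)^(2−1) = 1 · 3 = 3 [KW]
Check (2,1) → sorted (1,2): b_i ≤ i ∀i, a PF.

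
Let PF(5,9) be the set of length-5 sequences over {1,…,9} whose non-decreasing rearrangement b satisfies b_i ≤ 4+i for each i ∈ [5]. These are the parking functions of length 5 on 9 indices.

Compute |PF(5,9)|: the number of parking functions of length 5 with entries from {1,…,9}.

50000

#PF = (10−5)·10^(5−1) = 5 · 10000 = 50000 (Pollak)
One tuple (6,5,3,6,2) → sorted (2,3,5,6,6): b_i ≤ 4+i ∀i, a PF.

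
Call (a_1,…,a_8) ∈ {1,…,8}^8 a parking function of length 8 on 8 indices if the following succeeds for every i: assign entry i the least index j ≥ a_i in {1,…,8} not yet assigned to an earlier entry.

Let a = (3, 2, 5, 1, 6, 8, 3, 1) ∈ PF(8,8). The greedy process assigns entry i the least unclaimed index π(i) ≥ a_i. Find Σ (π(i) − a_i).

7

Σπ = 36 ({1..8} each once); Σa = 3+2+5+1+6+8+3+1 = 29; disp = 36−29 = 7.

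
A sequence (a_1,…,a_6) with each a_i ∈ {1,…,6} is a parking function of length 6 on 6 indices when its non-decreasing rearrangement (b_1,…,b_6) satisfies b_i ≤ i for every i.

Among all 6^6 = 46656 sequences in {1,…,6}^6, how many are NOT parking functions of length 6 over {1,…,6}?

29849

#PF = 1·7^5 = 1×16807 = 16807 [KW]
One tuple (1,3,6,6,6,4) → sorted (1,3,4,6,6,6): b_2=3>2, not a PF.
So 46656 − 16807 = 29849 fail.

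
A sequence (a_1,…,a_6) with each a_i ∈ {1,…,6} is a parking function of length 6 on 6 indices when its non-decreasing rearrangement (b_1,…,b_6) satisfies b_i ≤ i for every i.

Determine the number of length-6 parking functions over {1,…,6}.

#PF = 1·7^5 = 1·16807 = 16807 [KW]
One tuple (2,1,1,6,1,3) → sorted (1,1,1,2,3,6): b_i ≤ i ∀i, a PF.

16807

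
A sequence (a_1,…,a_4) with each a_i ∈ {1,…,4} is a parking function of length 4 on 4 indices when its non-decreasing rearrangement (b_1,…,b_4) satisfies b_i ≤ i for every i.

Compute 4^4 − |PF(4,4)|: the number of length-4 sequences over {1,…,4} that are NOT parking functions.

|PF| = 1·5^3 = 1 · 125 = 125 (Konheim–Weiss)
Check (2,4,4,3) → sorted (2,3,4,4): b_1=2>1, not a PF.
So 256 − 125 = 131 fail.

131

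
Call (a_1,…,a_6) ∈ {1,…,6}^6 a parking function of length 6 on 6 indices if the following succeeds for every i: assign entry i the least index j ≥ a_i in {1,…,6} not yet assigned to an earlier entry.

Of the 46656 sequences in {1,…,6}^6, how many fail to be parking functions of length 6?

|PF(6,6)| = 1·7^5 = 1 · 16807 = 16807 [KW]
E.g. (6,6,5,6,6,5) → sorted (5,5,6,6,6,6): b_1=5>1, not a PF.
6^6 − 16807 = 46656 − 16807 = 29849

29849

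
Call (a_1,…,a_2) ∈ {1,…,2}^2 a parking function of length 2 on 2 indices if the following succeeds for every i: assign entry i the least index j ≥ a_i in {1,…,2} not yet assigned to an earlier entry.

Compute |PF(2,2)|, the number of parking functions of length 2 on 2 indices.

#PF = (2−2+1)·(2+1)^(2−1) = 1 · 3 = 3 [KW]
Example (1,2) → sorted (1,2): b_i ≤ i ∀i, a PF.

3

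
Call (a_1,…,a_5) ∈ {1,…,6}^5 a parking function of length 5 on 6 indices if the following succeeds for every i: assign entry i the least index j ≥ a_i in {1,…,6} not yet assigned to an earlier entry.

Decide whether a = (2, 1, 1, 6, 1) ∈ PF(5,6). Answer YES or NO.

Rearranged: b = (1, 1, 1, 2, 6).
  b_1=1 ≤ 2
  b_2=1 ≤ 3
  b_3=1 ≤ 4
  b_4=2 ≤ 5
  b_5=6 ≤ 6
All bounds hold ⇒ YES

YES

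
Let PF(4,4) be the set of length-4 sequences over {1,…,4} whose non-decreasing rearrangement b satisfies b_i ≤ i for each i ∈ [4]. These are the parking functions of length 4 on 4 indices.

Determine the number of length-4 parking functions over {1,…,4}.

#PF = (5−4)·5^(4−1) = 1×125 = 125 (Pollak)
E.g. (1,3,2,4) → sorted (1,2,3,4): b_i ≤ i ∀i, a PF.

125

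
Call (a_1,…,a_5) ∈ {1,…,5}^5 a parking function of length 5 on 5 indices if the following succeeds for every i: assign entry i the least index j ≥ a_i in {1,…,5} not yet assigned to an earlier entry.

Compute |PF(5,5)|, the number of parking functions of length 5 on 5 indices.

1296

#PF = (5−5+1)·(5+1)^(5−1) = 1 · 1296 = 1296 (Konheim–Weiss)
Check (5,1,2,3,2) → sorted (1,2,2,3,5): b_i ≤ i ∀i, a PF.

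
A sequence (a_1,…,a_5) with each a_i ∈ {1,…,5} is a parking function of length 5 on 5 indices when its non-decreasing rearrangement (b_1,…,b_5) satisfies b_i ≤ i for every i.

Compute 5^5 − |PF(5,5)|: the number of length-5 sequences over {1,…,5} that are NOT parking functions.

|PF| = (5−5+1)·(5+1)^(5−1) = 1·1296 = 1296
E.g. (5,2,2,2,2) → sorted (2,2,2,2,5): b_1=2>1, not a PF.
So 3125 − 1296 = 1829 fail.

1829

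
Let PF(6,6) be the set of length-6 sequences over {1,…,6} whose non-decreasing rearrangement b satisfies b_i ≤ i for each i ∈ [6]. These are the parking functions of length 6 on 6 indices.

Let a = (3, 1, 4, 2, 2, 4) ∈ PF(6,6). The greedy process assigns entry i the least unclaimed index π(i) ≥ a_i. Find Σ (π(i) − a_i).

Σπ(i) = 1+…+6 = 21; Σa = 3+1+4+2+2+4 = 16; disp = 21−16 = 5.

5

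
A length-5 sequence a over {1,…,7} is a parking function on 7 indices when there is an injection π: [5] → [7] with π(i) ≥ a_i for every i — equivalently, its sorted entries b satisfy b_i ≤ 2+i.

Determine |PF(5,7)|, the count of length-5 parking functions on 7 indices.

|PF| = (7+1−5)·(7+1)^{5−1} = 3·4096 = 12288 (Konheim–Weiss)
One tuple (3,5,6,2,3) → sorted (2,3,3,5,6): b_i ≤ 2+i ∀i, a PF.

12288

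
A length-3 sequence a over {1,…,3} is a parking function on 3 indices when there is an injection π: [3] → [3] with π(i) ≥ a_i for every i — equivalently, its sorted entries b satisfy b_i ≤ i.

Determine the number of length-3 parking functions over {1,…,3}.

16

|PF(3,3)| = (3−3+1)·(3+1)^(3−1) = 1·16 = 16 (Pollak)
Check (1,3,1) → sorted (1,1,3): b_i ≤ i ∀i, a PF.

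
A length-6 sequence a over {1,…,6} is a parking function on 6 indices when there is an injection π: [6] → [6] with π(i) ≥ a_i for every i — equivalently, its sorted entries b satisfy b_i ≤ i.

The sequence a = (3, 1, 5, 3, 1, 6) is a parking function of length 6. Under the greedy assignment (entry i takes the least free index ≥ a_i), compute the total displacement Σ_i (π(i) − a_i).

Σπ = 6·7/2 = 21 (π permutes [6]); Σa = 3+1+5+3+1+6 = 19; disp = 21−19 = 2.

2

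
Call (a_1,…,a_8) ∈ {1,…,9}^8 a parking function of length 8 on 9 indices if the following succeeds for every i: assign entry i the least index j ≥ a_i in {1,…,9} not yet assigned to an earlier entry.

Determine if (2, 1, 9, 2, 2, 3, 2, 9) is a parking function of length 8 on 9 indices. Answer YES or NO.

Rearranged: b = (1, 2, 2, 2, 2, 3, 9, 9).
  b_1=1 ≤ 2
  b_2=2 ≤ 3
  b_3=2 ≤ 4
  b_4=2 ≤ 5
  b_5=2 ≤ 6
  b_6=3 ≤ 7
  b_7=9 > 8
  fails at i=7 ⇒ NO

NO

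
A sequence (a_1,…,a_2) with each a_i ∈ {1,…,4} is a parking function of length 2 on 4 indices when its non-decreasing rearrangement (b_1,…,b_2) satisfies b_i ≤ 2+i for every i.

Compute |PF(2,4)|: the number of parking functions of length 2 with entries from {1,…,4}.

15

Count = (4+1−2)·(4+1)^{2−1} = 3×5 = 15
E.g. (3,4) → sorted (3,4): b_i ≤ 2+i ∀i, a PF.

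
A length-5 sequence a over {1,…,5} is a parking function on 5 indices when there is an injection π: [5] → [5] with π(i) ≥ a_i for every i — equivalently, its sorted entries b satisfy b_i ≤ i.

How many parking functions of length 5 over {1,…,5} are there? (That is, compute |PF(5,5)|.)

Count = (6−5)·6^(5−1) = 1 · 1296 = 1296
Check (2,3,1,1,2) → sorted (1,1,2,2,3): b_i ≤ i ∀i, a PF.

1296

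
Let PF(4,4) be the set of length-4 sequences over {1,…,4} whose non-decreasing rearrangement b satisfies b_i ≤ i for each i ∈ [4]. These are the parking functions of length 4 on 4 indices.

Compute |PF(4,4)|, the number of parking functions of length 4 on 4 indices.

|PF| = (5−4)·5^(4−1) = 1×125 = 125
One tuple (2,3,4,1) → sorted (1,2,3,4): b_i ≤ i ∀i, a PF.

125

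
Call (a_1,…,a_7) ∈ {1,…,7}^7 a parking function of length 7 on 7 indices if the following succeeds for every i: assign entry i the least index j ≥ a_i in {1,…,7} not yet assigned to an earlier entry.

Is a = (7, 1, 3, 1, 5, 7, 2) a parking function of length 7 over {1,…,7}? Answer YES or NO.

NO

Order a: b = (1, 1, 2, 3, 5, 7, 7).
  b_1=1 ≤ 1
  b_2=1 ≤ 2
  b_3=2 ≤ 3
  b_4=3 ≤ 4
  b_5=5 ≤ 5
  b_6=7 > 6
  fails at i=6 ⇒ NO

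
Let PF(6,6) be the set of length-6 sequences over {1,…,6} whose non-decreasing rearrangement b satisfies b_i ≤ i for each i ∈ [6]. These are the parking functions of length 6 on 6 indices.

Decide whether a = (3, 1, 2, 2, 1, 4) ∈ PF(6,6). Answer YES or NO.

Rearranged: b = (1, 1, 2, 2, 3, 4).
  b_1=1 ≤ 1
  b_2=1 ≤ 2
  b_3=2 ≤ 3
  b_4=2 ≤ 4
  b_5=3 ≤ 5
  b_6=4 ≤ 6
All bounds hold ⇒ YES

YES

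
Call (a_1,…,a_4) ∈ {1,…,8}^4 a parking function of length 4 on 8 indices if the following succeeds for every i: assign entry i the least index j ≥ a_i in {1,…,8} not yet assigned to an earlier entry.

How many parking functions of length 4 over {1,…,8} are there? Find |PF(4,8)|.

3645

|PF(4,8)| = (8−4+1)·(8+1)^(4−1) = 5×729 = 3645 [KW]
One tuple (5,6,7,2) → sorted (2,5,6,7): b_i ≤ 4+i ∀i, a PF.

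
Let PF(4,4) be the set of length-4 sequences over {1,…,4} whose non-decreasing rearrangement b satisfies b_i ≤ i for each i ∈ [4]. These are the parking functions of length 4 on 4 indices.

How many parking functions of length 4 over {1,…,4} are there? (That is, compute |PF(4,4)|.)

Count = (4+1−4)·(4+1)^{4−1} = 1·125 = 125 (Konheim–Weiss)
One tuple (1,1,2,1) → sorted (1,1,1,2): b_i ≤ i ∀i, a PF.

125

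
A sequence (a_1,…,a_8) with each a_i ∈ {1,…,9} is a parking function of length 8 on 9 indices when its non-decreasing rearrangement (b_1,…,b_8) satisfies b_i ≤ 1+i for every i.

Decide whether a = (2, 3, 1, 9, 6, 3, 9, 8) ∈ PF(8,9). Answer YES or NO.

NO

Sorted: b = (1, 2, 3, 3, 6, 8, 9, 9).
  b_1=1 ≤ 2
  b_2=2 ≤ 3
  b_3=3 ≤ 4
  b_4=3 ≤ 5
  b_5=6 ≤ 6
  b_6=8 > 7
  fails at i=6 ⇒ NO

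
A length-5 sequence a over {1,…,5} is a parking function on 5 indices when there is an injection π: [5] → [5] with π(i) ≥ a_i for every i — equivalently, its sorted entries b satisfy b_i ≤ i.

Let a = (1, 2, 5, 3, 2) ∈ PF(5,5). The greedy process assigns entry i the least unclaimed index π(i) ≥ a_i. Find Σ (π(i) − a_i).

2

Σπ = 5·6/2 = 15 (π permutes [5]); Σa = 1+2+5+3+2 = 13; disp = 15−13 = 2.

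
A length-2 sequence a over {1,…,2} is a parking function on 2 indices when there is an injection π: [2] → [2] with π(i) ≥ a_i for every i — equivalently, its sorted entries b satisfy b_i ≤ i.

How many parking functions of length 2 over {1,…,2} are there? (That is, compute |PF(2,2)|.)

|PF| = (3−2)·3^(2−1) = 1 · 3 = 3 [KW]
Check (2,1) → sorted (1,2): b_i ≤ i ∀i, a PF.

3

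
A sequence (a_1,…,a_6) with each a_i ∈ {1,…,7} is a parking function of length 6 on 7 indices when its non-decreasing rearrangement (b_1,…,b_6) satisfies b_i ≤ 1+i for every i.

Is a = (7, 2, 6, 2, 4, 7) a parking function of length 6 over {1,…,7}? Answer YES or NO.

NO

Order a: b = (2, 2, 4, 6, 7, 7).
  b_1=2 ≤ 2
  b_2=2 ≤ 3
  b_3=4 ≤ 4
  b_4=6 > 5
  fails at i=4 ⇒ NO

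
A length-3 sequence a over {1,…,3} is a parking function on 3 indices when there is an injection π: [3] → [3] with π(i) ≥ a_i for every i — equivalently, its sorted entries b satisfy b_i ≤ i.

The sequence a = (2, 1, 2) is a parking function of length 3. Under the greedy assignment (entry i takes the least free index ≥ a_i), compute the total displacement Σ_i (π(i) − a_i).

1

Σπ(i) = 1+…+3 = 6; Σa = 2+1+2 = 5; disp = 6−5 = 1.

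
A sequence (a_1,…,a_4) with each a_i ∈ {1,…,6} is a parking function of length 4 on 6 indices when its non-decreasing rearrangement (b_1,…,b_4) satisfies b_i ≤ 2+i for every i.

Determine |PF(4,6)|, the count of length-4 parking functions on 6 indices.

|PF(4,6)| = (7−4)·7^(4−1) = 3×343 = 1029
One tuple (4,5,2,1) → sorted (1,2,4,5): b_i ≤ 2+i ∀i, a PF.

1029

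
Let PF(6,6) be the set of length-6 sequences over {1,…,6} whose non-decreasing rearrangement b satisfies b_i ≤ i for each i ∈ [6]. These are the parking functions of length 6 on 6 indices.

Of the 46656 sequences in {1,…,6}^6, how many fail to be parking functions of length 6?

Count = (6+1−6)·(6+1)^{6−1} = 1·16807 = 16807 (Konheim–Weiss)
One tuple (1,6,6,6,5,1) → sorted (1,1,5,6,6,6): b_3=5>3, not a PF.
Total 46656; non-PF = 46656−16807 = 29849

29849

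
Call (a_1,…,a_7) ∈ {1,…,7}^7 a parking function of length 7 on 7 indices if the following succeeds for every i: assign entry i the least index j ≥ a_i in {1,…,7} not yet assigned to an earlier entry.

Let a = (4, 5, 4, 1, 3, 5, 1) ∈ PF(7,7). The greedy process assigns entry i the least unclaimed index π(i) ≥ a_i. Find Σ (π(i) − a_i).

Σπ = 7·8/2 = 28 (π permutes [7]); Σa = 4+5+4+1+3+5+1 = 23; disp = 28−23 = 5.

5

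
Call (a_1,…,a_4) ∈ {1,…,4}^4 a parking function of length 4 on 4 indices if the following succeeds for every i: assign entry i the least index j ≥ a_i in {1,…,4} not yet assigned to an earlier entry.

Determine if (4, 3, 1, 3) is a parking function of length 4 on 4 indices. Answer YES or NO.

Order a: b = (1, 3, 3, 4).
  b_1=1 ≤ 1
  b_2=3 > 2
  fails at i=2 ⇒ NO

NO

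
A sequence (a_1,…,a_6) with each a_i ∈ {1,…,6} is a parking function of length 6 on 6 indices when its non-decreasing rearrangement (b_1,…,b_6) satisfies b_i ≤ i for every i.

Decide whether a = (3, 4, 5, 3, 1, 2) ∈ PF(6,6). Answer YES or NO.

YES

Rearranged: b = (1, 2, 3, 3, 4, 5).
  b_1=1 ≤ 1
  b_2=2 ≤ 2
  b_3=3 ≤ 3
  b_4=3 ≤ 4
  b_5=4 ≤ 5
  b_6=5 ≤ 6
All bounds hold ⇒ YES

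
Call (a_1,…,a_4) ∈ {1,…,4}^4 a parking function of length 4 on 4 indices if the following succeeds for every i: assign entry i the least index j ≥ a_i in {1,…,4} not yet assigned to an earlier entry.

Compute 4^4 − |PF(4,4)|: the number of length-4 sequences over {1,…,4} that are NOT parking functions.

Count = (4+1−4)·(4+1)^{4−1} = 1·125 = 125
One tuple (4,4,4,4) → sorted (4,4,4,4): b_1=4>1, not a PF.
4^4 − 125 = 256 − 125 = 131

131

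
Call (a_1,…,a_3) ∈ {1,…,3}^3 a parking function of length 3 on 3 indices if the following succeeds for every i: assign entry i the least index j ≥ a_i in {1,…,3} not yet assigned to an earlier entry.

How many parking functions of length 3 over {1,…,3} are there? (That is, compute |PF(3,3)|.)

Count = (3−3+1)·(3+1)^(3−1) = 1·16 = 16 [KW]
Example (2,1,3) → sorted (1,2,3): b_i ≤ i ∀i, a PF.

16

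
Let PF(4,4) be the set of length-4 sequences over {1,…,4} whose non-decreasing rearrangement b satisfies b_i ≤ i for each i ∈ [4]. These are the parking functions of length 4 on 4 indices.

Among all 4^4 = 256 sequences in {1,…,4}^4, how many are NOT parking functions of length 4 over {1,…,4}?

131

|PF| = (4−4+1)·(4+1)^(4−1) = 1×125 = 125 (Pollak)
One tuple (4,3,3,3) → sorted (3,3,3,4): b_1=3>1, not a PF.
Total 256; non-PF = 256−125 = 131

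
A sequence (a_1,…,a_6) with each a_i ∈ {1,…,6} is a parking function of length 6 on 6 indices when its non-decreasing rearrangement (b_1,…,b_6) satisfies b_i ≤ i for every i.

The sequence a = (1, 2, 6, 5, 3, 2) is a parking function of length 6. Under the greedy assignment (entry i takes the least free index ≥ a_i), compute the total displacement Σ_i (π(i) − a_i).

2

Σπ(i) = 1+…+6 = 21; Σa = 1+2+6+5+3+2 = 19; disp = 21−19 = 2.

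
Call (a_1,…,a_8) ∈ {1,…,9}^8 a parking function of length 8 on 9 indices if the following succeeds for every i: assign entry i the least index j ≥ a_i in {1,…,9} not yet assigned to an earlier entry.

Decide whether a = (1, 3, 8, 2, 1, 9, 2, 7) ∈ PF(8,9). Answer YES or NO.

Order a: b = (1, 1, 2, 2, 3, 7, 8, 9).
  b_1=1 ≤ 2
  b_2=1 ≤ 3
  b_3=2 ≤ 4
  b_4=2 ≤ 5
  b_5=3 ≤ 6
  b_6=7 ≤ 7
  b_7=8 ≤ 8
  b_8=9 ≤ 9
All bounds hold ⇒ YES

YES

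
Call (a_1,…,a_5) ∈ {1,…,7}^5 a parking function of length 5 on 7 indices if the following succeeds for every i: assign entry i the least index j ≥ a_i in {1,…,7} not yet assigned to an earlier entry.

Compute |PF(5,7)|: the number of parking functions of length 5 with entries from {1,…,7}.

|PF(5,7)| = (7−5+1)·(7+1)^(5−1) = 3 · 4096 = 12288 (Konheim–Weiss)
One tuple (4,6,5,2,2) → sorted (2,2,4,5,6): b_i ≤ 2+i ∀i, a PF.

12288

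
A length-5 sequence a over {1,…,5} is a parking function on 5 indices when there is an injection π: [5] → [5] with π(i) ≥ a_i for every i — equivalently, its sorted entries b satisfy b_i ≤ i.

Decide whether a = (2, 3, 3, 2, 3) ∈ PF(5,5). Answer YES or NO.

NO

Sorted: b = (2, 2, 3, 3, 3).
  b_1=2 > 1
  fails at i=1 ⇒ NO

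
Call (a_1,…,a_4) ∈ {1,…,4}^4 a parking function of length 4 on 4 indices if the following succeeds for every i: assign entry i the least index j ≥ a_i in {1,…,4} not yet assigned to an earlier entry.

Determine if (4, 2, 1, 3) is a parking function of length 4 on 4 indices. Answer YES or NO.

Order a: b = (1, 2, 3, 4).
  b_1=1 ≤ 1
  b_2=2 ≤ 2
  b_3=3 ≤ 3
  b_4=4 ≤ 4
All bounds hold ⇒ YES

YES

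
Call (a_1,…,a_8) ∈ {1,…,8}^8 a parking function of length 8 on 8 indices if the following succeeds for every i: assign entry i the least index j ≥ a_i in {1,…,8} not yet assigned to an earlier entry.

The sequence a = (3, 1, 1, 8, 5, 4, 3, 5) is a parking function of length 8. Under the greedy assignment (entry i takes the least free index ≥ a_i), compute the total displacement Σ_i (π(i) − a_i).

Σπ = 36 ({1..8} each once); Σa = 3+1+1+8+5+4+3+5 = 30; disp = 36−30 = 6.

6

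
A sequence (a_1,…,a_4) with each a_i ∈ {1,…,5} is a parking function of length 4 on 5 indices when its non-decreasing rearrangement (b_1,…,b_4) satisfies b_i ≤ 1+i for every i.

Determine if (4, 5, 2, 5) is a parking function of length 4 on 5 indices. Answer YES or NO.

Order a: b = (2, 4, 5, 5).
  b_1=2 ≤ 2
  b_2=4 > 3
  fails at i=2 ⇒ NO

NO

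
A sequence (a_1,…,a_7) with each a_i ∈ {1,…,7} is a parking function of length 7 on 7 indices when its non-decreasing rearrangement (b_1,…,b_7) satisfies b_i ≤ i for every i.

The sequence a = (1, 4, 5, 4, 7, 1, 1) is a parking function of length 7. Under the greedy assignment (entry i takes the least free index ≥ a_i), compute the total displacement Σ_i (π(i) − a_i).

5

Σπ = 7·8/2 = 28 (π permutes [7]); Σa = 1+4+5+4+7+1+1 = 23; disp = 28−23 = 5.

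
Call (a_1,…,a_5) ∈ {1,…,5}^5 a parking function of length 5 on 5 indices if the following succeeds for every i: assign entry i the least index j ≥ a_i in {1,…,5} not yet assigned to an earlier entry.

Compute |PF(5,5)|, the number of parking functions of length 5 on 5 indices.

|PF(5,5)| = (6−5)·6^(5−1) = 1 · 1296 = 1296 (Pollak)
One tuple (1,3,2,5,2) → sorted (1,2,2,3,5): b_i ≤ i ∀i, a PF.

1296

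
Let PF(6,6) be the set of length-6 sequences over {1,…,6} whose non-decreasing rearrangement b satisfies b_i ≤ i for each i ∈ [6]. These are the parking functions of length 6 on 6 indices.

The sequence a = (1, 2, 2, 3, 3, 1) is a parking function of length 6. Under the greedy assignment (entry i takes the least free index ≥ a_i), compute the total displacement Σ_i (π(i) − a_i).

9

Σπ(i) = 1+…+6 = 21; Σa = 1+2+2+3+3+1 = 12; disp = 21−12 = 9.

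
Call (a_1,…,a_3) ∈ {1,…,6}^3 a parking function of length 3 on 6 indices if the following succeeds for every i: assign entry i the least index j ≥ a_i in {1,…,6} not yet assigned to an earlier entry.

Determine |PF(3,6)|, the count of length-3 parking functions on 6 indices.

196

|PF| = 4·7^2 = 4 · 49 = 196 (Pollak)
E.g. (4,6,3) → sorted (3,4,6): b_i ≤ 3+i ∀i, a PF.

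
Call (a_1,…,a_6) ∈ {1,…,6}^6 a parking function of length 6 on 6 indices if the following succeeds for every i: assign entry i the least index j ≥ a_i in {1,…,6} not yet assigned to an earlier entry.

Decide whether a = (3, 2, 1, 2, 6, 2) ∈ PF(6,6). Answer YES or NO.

Order a: b = (1, 2, 2, 2, 3, 6).
  b_1=1 ≤ 1
  b_2=2 ≤ 2
  b_3=2 ≤ 3
  b_4=2 ≤ 4
  b_5=3 ≤ 5
  b_6=6 ≤ 6
All bounds hold ⇒ YES

YES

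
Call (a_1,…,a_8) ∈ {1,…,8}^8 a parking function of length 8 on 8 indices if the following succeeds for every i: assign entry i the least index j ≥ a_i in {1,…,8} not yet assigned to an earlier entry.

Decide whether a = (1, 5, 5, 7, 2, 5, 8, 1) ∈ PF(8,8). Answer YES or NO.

Order a: b = (1, 1, 2, 5, 5, 5, 7, 8).
  b_1=1 ≤ 1
  b_2=1 ≤ 2
  b_3=2 ≤ 3
  b_4=5 > 4
  fails at i=4 ⇒ NO

NO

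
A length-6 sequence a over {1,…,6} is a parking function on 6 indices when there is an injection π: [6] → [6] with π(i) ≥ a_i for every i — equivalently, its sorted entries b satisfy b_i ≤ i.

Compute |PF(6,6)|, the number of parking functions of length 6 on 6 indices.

16807

|PF(6,6)| = (6+1−6)·(6+1)^{6−1} = 1·16807 = 16807 (Konheim–Weiss)
E.g. (6,3,2,2,1,4) → sorted (1,2,2,3,4,6): b_i ≤ i ∀i, a PF.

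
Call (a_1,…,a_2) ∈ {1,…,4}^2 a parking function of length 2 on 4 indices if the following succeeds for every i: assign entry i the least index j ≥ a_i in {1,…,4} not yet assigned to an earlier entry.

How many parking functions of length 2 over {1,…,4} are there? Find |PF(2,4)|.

Count = (4+1−2)·(4+1)^{2−1} = 3 · 5 = 15 (Pollak)
E.g. (4,3) → sorted (3,4): b_i ≤ 2+i ∀i, a PF.

15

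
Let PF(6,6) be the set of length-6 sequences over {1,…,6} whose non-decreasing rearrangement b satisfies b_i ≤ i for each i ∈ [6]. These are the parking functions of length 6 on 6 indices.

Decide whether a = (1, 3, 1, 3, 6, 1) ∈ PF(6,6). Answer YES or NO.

Order a: b = (1, 1, 1, 3, 3, 6).
  b_1=1 ≤ 1
  b_2=1 ≤ 2
  b_3=1 ≤ 3
  b_4=3 ≤ 4
  b_5=3 ≤ 5
  b_6=6 ≤ 6
All bounds hold ⇒ YES

YES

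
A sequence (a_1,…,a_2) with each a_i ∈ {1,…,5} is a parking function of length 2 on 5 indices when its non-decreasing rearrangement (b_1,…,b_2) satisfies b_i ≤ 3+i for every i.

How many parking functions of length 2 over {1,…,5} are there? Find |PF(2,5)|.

#PF = (5+1−2)·(5+1)^{2−1} = 4×6 = 24 (Pollak)
E.g. (1,4) → sorted (1,4): b_i ≤ 3+i ∀i, a PF.

24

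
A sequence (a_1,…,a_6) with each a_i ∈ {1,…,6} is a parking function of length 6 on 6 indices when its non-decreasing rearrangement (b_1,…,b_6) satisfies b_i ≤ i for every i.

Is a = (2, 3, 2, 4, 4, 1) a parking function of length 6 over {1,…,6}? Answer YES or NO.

YES

Rearranged: b = (1, 2, 2, 3, 4, 4).
  b_1=1 ≤ 1
  b_2=2 ≤ 2
  b_3=2 ≤ 3
  b_4=3 ≤ 4
  b_5=4 ≤ 5
  b_6=4 ≤ 6
All bounds hold ⇒ YES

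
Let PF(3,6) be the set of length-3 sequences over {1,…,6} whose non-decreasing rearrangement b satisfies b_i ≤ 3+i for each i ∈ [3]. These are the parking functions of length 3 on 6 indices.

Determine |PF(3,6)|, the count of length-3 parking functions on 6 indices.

196

|PF(3,6)| = 4·7^2 = 4×49 = 196 [KW]
One tuple (5,6,1) → sorted (1,5,6): b_i ≤ 3+i ∀i, a PF.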